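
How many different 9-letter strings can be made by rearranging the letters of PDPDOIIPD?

Letter multiplicities in PDPDOIIPD: D×3, I×2, O×1, P×3.
So there are 9! / (3!·3!·2!) = 5040 distinguishable arrangements.

5040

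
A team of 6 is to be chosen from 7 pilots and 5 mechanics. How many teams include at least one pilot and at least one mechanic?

917

Unrestricted: C(12,6) = 924 ways to pick any 6 of the 12.
Subtract selections that omit an entire group: no pilots → C(5,6) = 0; no mechanics → C(7,6) = 7.
Both groups omitted at once is impossible, so 924 − 7 = 917.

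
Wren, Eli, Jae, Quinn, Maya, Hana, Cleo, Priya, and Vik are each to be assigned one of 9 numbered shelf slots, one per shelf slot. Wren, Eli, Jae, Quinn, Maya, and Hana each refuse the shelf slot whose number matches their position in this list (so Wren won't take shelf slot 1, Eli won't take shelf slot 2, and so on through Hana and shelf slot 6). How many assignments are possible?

183822

Let Aᵢ (for 1 ≤ i ≤ 6) be the placements that put person i in their forbidden shelf slot. Any j of these fix j positions, leaving (9−j)! ways to fill the rest, and there are C(6,j) ways to pick which j.
By inclusion–exclusion, the number of valid placements is Σ_{j=0}^{6} (−1)^j C(6,j)·(9−j)!.
Computing: 362880 − 241920 + 75600 − 14400 + 1800 − 144 + 6 = 183822.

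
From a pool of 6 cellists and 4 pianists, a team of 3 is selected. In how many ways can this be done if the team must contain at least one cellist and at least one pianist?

Total 3-person selections from all 10: C(10,3) = 120.
Selections missing a whole group: no cellists → C(4,3) = 4; no pianists → C(6,3) = 20.
Both groups omitted at once is impossible, so 120 − 24 = 96.

96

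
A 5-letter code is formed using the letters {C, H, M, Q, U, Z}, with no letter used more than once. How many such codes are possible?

This is a permutation of 5 out of 6: P(6,5) = 6!/1!.
That product is 6 × 5 × 4 × 3 × 2 = 720.

720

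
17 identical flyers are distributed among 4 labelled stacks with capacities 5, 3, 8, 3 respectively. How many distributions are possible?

10

Ignoring the caps, the number of non-negative solutions to x_1+…+x_4 = 17 is C(20,3) = 1140.
Subtract solutions that violate a single cap (substitute x_i' = x_i − (cap_i+1)): x_1 ≥ 6 gives C(14,3) = 364; x_2 ≥ 4 gives C(16,3) = 560; x_3 ≥ 9 gives C(11,3) = 165; x_4 ≥ 4 gives C(16,3) = 560. Together 1649.
Add back pairs where two caps are both exceeded: 120 + 10 + 120 + 35 + 220 + 35 = 540.
Subtract triples: 0 + 20 + 0 + 1 = 21.
By inclusion–exclusion the count is 1140 − 1649 + 540 − 21 = 10.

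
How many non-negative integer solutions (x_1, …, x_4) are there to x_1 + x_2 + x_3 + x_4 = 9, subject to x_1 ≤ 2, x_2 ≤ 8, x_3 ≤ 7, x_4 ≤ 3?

By stars and bars, unrestricted non-negative solutions to x_1+…+x_4 = 9 number C(9+3,3) = 220.
Subtract solutions that violate a single cap (substitute x_i' = x_i − (cap_i+1)): x_1 ≥ 3 gives C(9,3) = 84; x_2 ≥ 9 gives C(3,3) = 1; x_3 ≥ 8 gives C(4,3) = 4; x_4 ≥ 4 gives C(8,3) = 56. Together 145.
Add back pairs where two caps are both exceeded: 0 + 0 + 10 + 0 + 0 + 0 = 10.
By inclusion–exclusion the count is 220 − 145 + 10 = 85.

85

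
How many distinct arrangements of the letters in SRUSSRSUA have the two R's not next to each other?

2940

Total arrangements of SRUSSRSUA: 9!/(4!·2!·2!) = 3780.
If the two R's are adjacent, glue them into one block, leaving 8 items to arrange: (8)!/(4!·2!) = 840 ways.
Subtracting, 3780 − 840 = 2940 arrangements keep the R's apart.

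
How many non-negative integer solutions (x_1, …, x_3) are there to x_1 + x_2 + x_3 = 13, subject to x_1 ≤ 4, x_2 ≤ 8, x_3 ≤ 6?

20

Ignoring the caps, the number of non-negative solutions to x_1+…+x_3 = 13 is C(15,2) = 105.
Subtract solutions that violate a single cap (substitute x_i' = x_i − (cap_i+1)): x_1 ≥ 5 gives C(10,2) = 45; x_2 ≥ 9 gives C(6,2) = 15; x_3 ≥ 7 gives C(8,2) = 28. Together 88.
Add back pairs where two caps are both exceeded: 0 + 3 + 0 = 3.
By inclusion–exclusion the count is 105 − 88 + 3 = 20.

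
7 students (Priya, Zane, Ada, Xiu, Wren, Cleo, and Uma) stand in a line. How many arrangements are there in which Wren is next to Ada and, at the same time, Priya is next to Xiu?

480

Treat {Wren,Ada} as one block (2 orders) and {Priya,Xiu} as another (2 orders).
That leaves 5 units to arrange: 2 × 2 × 5! = 4 × 120 = 480.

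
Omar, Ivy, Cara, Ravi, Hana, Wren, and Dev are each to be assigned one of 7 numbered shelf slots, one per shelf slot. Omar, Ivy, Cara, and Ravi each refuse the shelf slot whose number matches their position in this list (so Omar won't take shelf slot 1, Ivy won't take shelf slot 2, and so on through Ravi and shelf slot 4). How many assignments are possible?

Let Aᵢ (for 1 ≤ i ≤ 4) be the placements that put person i in their forbidden shelf slot. Any j of these fix j positions, leaving (7−j)! ways to fill the rest, and there are C(4,j) ways to pick which j.
By inclusion–exclusion, the number of valid placements is Σ_{j=0}^{4} (−1)^j C(4,j)·(7−j)!.
Computing: 5040 − 2880 + 720 − 96 + 6 = 2790.

2790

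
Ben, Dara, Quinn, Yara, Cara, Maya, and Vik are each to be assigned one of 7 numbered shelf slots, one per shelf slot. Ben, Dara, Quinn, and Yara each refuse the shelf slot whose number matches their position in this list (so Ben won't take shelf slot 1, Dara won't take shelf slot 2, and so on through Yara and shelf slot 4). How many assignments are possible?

Let Aᵢ (for 1 ≤ i ≤ 4) be the placements that put person i in their forbidden shelf slot. Any j of these fix j positions, leaving (7−j)! ways to fill the rest, and there are C(4,j) ways to pick which j.
By inclusion–exclusion, the number of valid placements is Σ_{j=0}^{4} (−1)^j C(4,j)·(7−j)!.
Computing: 5040 − 2880 + 720 − 96 + 6 = 2790.

2790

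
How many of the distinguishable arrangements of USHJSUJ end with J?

180

With the last slot taken by J, it remains to arrange the other 6 letters (USHSUJ).
Those 6 letters have S appearing twice and U appearing twice, giving (6)!/(2!·2!) = 180.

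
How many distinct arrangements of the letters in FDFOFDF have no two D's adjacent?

There are 7!/(4!·2!) = 105 arrangements of FDFOFDF in total.
If the two D's are adjacent, glue them into one block, leaving 6 items to arrange: (6)!/(4!) = 30 ways.
Subtracting, 105 − 30 = 75 arrangements keep the D's apart.

75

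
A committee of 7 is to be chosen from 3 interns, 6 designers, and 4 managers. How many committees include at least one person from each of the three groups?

Total 7-person selections from all 13: C(13,7) = 1716.
Subtract selections that omit an entire group: no interns → C(10,7) = 120; no designers → C(7,7) = 1; no managers → C(9,7) = 36.
Add back selections omitting two groups (i.e. drawn from a single group): C(3,7) + C(6,7) + C(4,7) = 0.
By inclusion–exclusion: 1716 − 157 + 0 = 1559.

1559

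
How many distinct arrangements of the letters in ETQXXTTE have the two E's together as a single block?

Treat the 2 copies of E as a single block. The multiset to arrange is then {EE, Q, T, T, T, X, X}, 7 items in all.
That gives (7)!/(3!·2!) = 420 arrangements.

420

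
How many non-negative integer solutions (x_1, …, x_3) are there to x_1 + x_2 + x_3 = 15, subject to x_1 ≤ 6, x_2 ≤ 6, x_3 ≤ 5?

Without the upper bounds there are C(17,2) = 136 ways to split 15 among 3 variables.
Subtract solutions that violate a single cap (substitute x_i' = x_i − (cap_i+1)): x_1 ≥ 7 gives C(10,2) = 45; x_2 ≥ 7 gives C(10,2) = 45; x_3 ≥ 6 gives C(11,2) = 55. Together 145.
Add back pairs where two caps are both exceeded: 3 + 6 + 6 = 15.
By inclusion–exclusion the count is 136 − 145 + 15 = 6.

6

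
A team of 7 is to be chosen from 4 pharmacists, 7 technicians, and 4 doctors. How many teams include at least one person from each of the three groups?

Unrestricted: C(15,7) = 6435 ways to pick any 7 of the 15.
Selections missing a whole group: no pharmacists → C(11,7) = 330; no technicians → C(8,7) = 8; no doctors → C(11,7) = 330.
Add back selections omitting two groups (i.e. drawn from a single group): C(4,7) + C(7,7) + C(4,7) = 1.
By inclusion–exclusion: 6435 − 668 + 1 = 5768.

5768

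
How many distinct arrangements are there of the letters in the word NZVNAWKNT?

60480

NZVNAWKNT has 9 letters with N appearing 3 times.
Dividing 9! = 362880 by 3! = 6 for the repeated letters gives 60480.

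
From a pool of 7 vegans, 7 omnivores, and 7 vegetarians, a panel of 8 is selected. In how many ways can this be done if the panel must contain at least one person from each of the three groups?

194481

With no constraint there are C(21,8) = 203490 possible selections.
Subtract selections that omit an entire group: no vegans → C(14,8) = 3003; no omnivores → C(14,8) = 3003; no vegetarians → C(14,8) = 3003.
Add back selections omitting two groups (i.e. drawn from a single group): C(7,8) + C(7,8) + C(7,8) = 0.
By inclusion–exclusion: 203490 − 9009 + 0 = 194481.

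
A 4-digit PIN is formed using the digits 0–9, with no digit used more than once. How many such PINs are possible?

Choose and order 4 of the 10 symbols: the first digit has 10 options, the next 9, then 8, 7.
10 × 9 × 8 × 7 = 5040.

5040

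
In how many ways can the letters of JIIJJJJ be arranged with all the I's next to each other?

6

Treat the 2 copies of I as a single block. The multiset to arrange is then {II, J, J, J, J, J}, 6 items in all.
That gives (6)!/(5!) = 6 arrangements.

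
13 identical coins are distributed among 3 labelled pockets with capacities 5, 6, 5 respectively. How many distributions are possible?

By stars and bars, unrestricted non-negative solutions to x_1+…+x_3 = 13 number C(13+2,2) = 105.
Subtract solutions that violate a single cap (substitute x_i' = x_i − (cap_i+1)): x_1 ≥ 6 gives C(9,2) = 36; x_2 ≥ 7 gives C(8,2) = 28; x_3 ≥ 6 gives C(9,2) = 36. Together 100.
Add back pairs where two caps are both exceeded: 1 + 3 + 1 = 5.
By inclusion–exclusion the count is 105 − 100 + 5 = 10.

10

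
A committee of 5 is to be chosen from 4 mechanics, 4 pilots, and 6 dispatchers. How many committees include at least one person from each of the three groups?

1448

With no constraint there are C(14,5) = 2002 possible selections.
Selections missing a whole group: no mechanics → C(10,5) = 252; no pilots → C(10,5) = 252; no dispatchers → C(8,5) = 56.
Add back selections omitting two groups (i.e. drawn from a single group): C(4,5) + C(4,5) + C(6,5) = 6.
By inclusion–exclusion: 2002 − 560 + 6 = 1448.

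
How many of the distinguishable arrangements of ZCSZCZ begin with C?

Fix C in the first position and arrange the remaining 5 letters.
Those 5 letters have Z appearing 3 times, giving (5)!/(3!) = 20.

20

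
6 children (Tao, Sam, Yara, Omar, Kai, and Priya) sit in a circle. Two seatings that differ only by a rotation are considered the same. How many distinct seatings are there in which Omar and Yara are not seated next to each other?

Without the restriction there are (5)! = 120 seatings.
Seatings with Omar beside Yara: treat them as a block with 2 internal orders, giving 2 × (4)! = 48.
Subtracting, 120 − 48 = 72.

72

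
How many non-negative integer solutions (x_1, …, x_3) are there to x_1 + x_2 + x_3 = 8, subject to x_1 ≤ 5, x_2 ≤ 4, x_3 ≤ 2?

9

Ignoring the caps, the number of non-negative solutions to x_1+…+x_3 = 8 is C(10,2) = 45.
Subtract solutions that violate a single cap (substitute x_i' = x_i − (cap_i+1)): x_1 ≥ 6 gives C(4,2) = 6; x_2 ≥ 5 gives C(5,2) = 10; x_3 ≥ 3 gives C(7,2) = 21. Together 37.
Add back pairs where two caps are both exceeded: 0 + 0 + 1 = 1.
By inclusion–exclusion the count is 45 − 37 + 1 = 9.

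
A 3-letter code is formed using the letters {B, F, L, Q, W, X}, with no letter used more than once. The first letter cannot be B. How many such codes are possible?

The first letter has 6−1 = 5 choices (anything except B).
The remaining 2 letters are filled from the other 5 symbols without repetition: 5 × 4 = 20.
Total: 5 × 20 = 100.

100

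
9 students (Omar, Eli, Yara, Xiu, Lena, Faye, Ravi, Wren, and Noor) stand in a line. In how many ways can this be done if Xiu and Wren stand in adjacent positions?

Glue Xiu and Wren into one block (2 internal orders), leaving 8 units to arrange in a row.
That gives 2 × 8! = 2 × 40320 = 80640.

80640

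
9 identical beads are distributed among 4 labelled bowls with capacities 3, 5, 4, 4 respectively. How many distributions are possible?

76

Ignoring the caps, the number of non-negative solutions to x_1+…+x_4 = 9 is C(12,3) = 220.
Subtract solutions that violate a single cap (substitute x_i' = x_i − (cap_i+1)): x_1 ≥ 4 gives C(8,3) = 56; x_2 ≥ 6 gives C(6,3) = 20; x_3 ≥ 5 gives C(7,3) = 35; x_4 ≥ 5 gives C(7,3) = 35. Together 146.
Add back pairs where two caps are both exceeded: 0 + 1 + 1 + 0 + 0 + 0 = 2.
By inclusion–exclusion the count is 220 − 146 + 2 = 76.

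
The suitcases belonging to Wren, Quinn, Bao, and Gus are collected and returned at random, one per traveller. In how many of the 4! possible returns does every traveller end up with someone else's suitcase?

9

Count assignments avoiding every fixed point. For any j of the 4 travellers fixed to their own suitcase, the other 4−j can be arranged in (4−j)! ways.
By inclusion–exclusion this is Σ_{j=0}^{4} (−1)^j C(4,j)·(4−j)!.
Computing: 24 − 24 + 12 − 4 + 1 = 9.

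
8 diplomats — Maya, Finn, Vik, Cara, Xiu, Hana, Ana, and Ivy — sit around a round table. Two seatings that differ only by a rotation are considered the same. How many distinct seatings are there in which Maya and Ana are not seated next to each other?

Without the restriction there are (7)! = 5040 seatings.
Seatings with Maya beside Ana: treat them as a block with 2 internal orders, giving 2 × (6)! = 1440.
Subtracting, 5040 − 1440 = 3600.

3600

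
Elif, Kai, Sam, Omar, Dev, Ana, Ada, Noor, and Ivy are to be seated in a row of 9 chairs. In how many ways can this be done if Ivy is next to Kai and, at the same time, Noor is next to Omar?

Treat {Ivy,Kai} as one block (2 orders) and {Noor,Omar} as another (2 orders).
That leaves 7 units to arrange: 2 × 2 × 7! = 4 × 5040 = 20160.

20160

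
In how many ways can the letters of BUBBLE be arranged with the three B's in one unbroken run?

Treat the 3 copies of B as a single block. The multiset to arrange is then {BBB, E, L, U}, 4 items in all.
All 4 items are distinct, so there are (4)! = 24 arrangements.

24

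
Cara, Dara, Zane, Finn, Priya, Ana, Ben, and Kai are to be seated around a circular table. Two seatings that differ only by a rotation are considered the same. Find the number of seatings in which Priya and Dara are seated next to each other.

1440

Glue Priya and Dara into a block (2 internal orders). Seating 7 units around a circle gives (6)! arrangements.
So 2 × (6)! = 2 × 720 = 1440.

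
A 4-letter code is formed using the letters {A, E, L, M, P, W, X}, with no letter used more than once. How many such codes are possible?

840

With no repetition, fill the 4 letters in order: 7 choices, then 6, down to 4.
That product is 7 × 6 × 5 × 4 = 840.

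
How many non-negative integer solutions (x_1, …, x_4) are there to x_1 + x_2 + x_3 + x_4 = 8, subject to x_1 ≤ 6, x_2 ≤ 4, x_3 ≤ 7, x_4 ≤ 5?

130

By stars and bars, unrestricted non-negative solutions to x_1+…+x_4 = 8 number C(8+3,3) = 165.
Subtract solutions that violate a single cap (substitute x_i' = x_i − (cap_i+1)): x_1 ≥ 7 gives C(4,3) = 4; x_2 ≥ 5 gives C(6,3) = 20; x_3 ≥ 8 gives C(3,3) = 1; x_4 ≥ 6 gives C(5,3) = 10. Together 35.
No two caps can be exceeded simultaneously, so the pair terms are all 0.
By inclusion–exclusion the count is 165 − 35 + 0 = 130.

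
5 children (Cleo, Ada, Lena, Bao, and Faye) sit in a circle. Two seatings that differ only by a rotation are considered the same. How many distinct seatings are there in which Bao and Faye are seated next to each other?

12

Glue Bao and Faye into a block (2 internal orders). Seating 4 units around a circle gives (3)! arrangements.
So 2 × (3)! = 2 × 6 = 12.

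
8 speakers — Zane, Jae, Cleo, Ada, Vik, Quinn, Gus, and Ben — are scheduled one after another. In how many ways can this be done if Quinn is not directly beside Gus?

30240

There are 8! = 40320 arrangements in all. If Quinn and Gus are adjacent, merging them into one block gives 2·(7)! = 10080 arrangements.
Complementary counting: 40320 − 10080 = 30240.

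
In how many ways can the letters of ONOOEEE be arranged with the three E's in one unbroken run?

Treat the 3 copies of E as a single block. The multiset to arrange is then {EEE, N, O, O, O}, 5 items in all.
That gives (5)!/(3!) = 20 arrangements.

20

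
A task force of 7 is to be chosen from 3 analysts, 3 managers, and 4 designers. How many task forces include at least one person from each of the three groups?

Unrestricted: C(10,7) = 120 ways to pick any 7 of the 10.
Selections missing a whole group: no analysts → C(7,7) = 1; no managers → C(7,7) = 1; no designers → C(6,7) = 0.
Add back selections omitting two groups (i.e. drawn from a single group): C(3,7) + C(3,7) + C(4,7) = 0.
By inclusion–exclusion: 120 − 2 + 0 = 118.

118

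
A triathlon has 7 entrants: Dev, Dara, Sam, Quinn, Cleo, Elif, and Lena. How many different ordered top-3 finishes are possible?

210

This is an ordered selection of 3 from 7: P(7,3).
That gives 7 × 6 × 5 = 210.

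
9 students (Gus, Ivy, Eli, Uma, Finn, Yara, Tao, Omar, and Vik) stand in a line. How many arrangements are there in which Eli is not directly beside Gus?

282240

Of the 9! = 362880 arrangements, those with Eli and Gus adjacent number 2 × 8! = 80640 (treat the pair as a block with 2 internal orders).
So 362880 − 80640 = 282240 arrangements keep them apart.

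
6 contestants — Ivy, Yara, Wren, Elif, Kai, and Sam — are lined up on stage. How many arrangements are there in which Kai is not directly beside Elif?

There are 6! = 720 arrangements in all. If Kai and Elif are adjacent, merging them into one block gives 2·(5)! = 240 arrangements.
Complementary counting: 720 − 240 = 480.

480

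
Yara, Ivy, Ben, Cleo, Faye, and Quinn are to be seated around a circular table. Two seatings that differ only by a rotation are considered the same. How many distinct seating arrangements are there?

Seat Yara anywhere (absorbing the rotational symmetry), then permute the other 5: (5)! = 120.

120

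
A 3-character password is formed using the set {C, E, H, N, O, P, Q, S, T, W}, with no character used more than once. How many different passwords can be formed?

Choose and order 3 of the 10 symbols: the first character has 10 options, the next 9, then 8.
That product is 10 × 9 × 8 = 720.

720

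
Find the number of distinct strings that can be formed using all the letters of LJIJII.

LJIJII has 6 letters with I appearing 3 times and J appearing twice.
The number of distinct arrangements is 6!/(3!·2!) = 720/12 = 60.

60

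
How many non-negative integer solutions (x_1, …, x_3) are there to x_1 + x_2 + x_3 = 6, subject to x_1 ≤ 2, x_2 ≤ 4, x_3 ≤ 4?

12

By stars and bars, unrestricted non-negative solutions to x_1+…+x_3 = 6 number C(6+2,2) = 28.
Subtract solutions that violate a single cap (substitute x_i' = x_i − (cap_i+1)): x_1 ≥ 3 gives C(5,2) = 10; x_2 ≥ 5 gives C(3,2) = 3; x_3 ≥ 5 gives C(3,2) = 3. Together 16.
No two caps can be exceeded simultaneously, so the pair terms are all 0.
By inclusion–exclusion the count is 28 − 16 + 0 = 12.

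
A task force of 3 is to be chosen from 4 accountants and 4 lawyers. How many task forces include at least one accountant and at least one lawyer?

With no constraint there are C(8,3) = 56 possible selections.
Subtract selections that omit an entire group: no accountants → C(4,3) = 4; no lawyers → C(4,3) = 4.
Both groups omitted at once is impossible, so 56 − 8 = 48.

48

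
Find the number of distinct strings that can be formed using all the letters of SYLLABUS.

SYLLABUS has 8 letters with L appearing twice and S appearing twice.
The number of distinct arrangements is 8!/(2!·2!) = 40320/4 = 10080.

10080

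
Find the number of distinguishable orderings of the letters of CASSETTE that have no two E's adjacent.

3780

There are 8!/(2!·2!·2!) = 5040 arrangements of CASSETTE in total.
If the two E's are adjacent, glue them into one block, leaving 7 items to arrange: (7)!/(2!·2!) = 1260 ways.
Hence 5040 − 1260 = 3780.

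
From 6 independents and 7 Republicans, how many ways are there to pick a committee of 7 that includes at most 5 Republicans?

1673

Split by how many Republicans are chosen (0 through 5).
Sum: C(7,0)·C(6,7) + C(7,1)·C(6,6) + C(7,2)·C(6,5) + C(7,3)·C(6,4) + C(7,4)·C(6,3) + C(7,5)·C(6,2) = 0 + 7 + 126 + 525 + 700 + 315 = 1673.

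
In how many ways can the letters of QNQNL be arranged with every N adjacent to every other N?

Treat the 2 copies of N as a single block. The multiset to arrange is then {NN, L, Q, Q}, 4 items in all.
That gives (4)!/(2!) = 12 arrangements.

12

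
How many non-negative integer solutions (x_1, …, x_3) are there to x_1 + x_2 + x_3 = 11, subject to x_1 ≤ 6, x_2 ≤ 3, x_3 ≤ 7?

Without the upper bounds there are C(13,2) = 78 ways to split 11 among 3 variables.
Subtract solutions that violate a single cap (substitute x_i' = x_i − (cap_i+1)): x_1 ≥ 7 gives C(6,2) = 15; x_2 ≥ 4 gives C(9,2) = 36; x_3 ≥ 8 gives C(5,2) = 10. Together 61.
Add back pairs where two caps are both exceeded: 1 + 0 + 0 = 1.
By inclusion–exclusion the count is 78 − 61 + 1 = 18.

18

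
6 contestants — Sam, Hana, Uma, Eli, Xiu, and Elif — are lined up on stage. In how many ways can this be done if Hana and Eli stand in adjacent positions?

240

Place the 4 others and the Hana-Eli pair as 5 objects in a line; the pair has 2 internal arrangements.
That gives 2 × 5! = 2 × 120 = 240.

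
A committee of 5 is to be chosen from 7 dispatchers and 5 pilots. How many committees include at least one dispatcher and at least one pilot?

770

Total 5-person selections from all 12: C(12,5) = 792.
Selections missing a whole group: no dispatchers → C(5,5) = 1; no pilots → C(7,5) = 21.
Both groups omitted at once is impossible, so 792 − 22 = 770.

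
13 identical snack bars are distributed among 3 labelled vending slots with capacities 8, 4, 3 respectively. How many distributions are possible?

6

Without the upper bounds there are C(15,2) = 105 ways to split 13 among 3 vending slots.
Subtract solutions that violate a single cap (substitute x_i' = x_i − (cap_i+1)): x_1 ≥ 9 gives C(6,2) = 15; x_2 ≥ 5 gives C(10,2) = 45; x_3 ≥ 4 gives C(11,2) = 55. Together 115.
Add back pairs where two caps are both exceeded: 0 + 1 + 15 = 16.
By inclusion–exclusion the count is 105 − 115 + 16 = 6.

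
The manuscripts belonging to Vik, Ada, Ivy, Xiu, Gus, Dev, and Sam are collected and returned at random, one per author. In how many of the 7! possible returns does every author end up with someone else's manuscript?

1854

Let Aᵢ be the assignments in which author i gets their own manuscript. We want the size of the complement of A₁∪…∪A_7.
By inclusion–exclusion this is Σ_{j=0}^{7} (−1)^j C(7,j)·(7−j)!.
Computing: 5040 − 5040 + 2520 − 840 + 210 − 42 + 7 − 1 = 1854.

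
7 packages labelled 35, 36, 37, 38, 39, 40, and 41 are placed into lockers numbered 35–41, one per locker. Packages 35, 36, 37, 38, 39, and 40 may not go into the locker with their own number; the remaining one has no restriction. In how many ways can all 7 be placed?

Let Aᵢ (for 35 ≤ i ≤ 40) be the placements that put package i in its forbidden locker. Any j of these fix j positions, leaving (7−j)! ways to fill the rest, and there are C(6,j) ways to pick which j.
By inclusion–exclusion, the number of valid placements is Σ_{j=0}^{6} (−1)^j C(6,j)·(7−j)!.
Computing: 5040 − 4320 + 1800 − 480 + 90 − 12 + 1 = 2119.

2119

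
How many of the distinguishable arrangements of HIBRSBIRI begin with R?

3360

Fix R in the first position and arrange the remaining 8 letters.
Those 8 letters have B appearing twice and I appearing 3 times, giving (8)!/(3!·2!) = 3360.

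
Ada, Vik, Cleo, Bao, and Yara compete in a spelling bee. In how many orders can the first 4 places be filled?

120

There are 5 choices for 1st place, 4 for 2nd, and so on down to 2 for position 4.
That gives 5 × 4 × 3 × 2 = 120.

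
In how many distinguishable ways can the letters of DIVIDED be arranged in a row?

Letter multiplicities in DIVIDED: D×3, E×1, I×2, V×1.
The number of distinct arrangements is 7!/(3!·2!) = 5040/12 = 420.

420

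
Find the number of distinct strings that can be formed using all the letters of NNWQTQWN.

The 8 letters of NNWQTQWN have repeats: N appearing 3 times, Q appearing twice, and W appearing twice.
Dividing 8! = 40320 by 3!·2!·2! = 24 for the repeated letters gives 1680.

1680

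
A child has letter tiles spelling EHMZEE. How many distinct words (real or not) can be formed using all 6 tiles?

EHMZEE has 6 letters with E appearing 3 times.
So there are 6! / (3!) = 120 distinguishable arrangements.

120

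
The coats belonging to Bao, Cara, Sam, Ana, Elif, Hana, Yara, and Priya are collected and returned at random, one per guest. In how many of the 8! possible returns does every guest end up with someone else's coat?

Let Aᵢ be the assignments in which guest i gets their own coat. We want the size of the complement of A₁∪…∪A_8.
By inclusion–exclusion this is Σ_{j=0}^{8} (−1)^j C(8,j)·(8−j)!.
Computing: 40320 − 40320 + 20160 − 6720 + 1680 − 336 + 56 − 8 + 1 = 14833.

14833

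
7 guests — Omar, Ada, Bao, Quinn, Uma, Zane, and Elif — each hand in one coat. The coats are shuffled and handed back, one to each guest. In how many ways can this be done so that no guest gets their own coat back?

1854

Let Aᵢ be the assignments in which guest i gets their own coat. We want the size of the complement of A₁∪…∪A_7.
By inclusion–exclusion this is Σ_{j=0}^{7} (−1)^j C(7,j)·(7−j)!.
Computing: 5040 − 5040 + 2520 − 840 + 210 − 42 + 7 − 1 = 1854.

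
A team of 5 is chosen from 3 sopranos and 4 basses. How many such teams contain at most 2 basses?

Split by how many basses are chosen (0 through 2).
Sum: C(4,0)·C(3,5) + C(4,1)·C(3,4) + C(4,2)·C(3,3) = 0 + 0 + 6 = 6.

6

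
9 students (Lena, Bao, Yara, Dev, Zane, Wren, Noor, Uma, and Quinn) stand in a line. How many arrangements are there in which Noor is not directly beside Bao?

Of the 9! = 362880 arrangements, those with Noor and Bao adjacent number 2 × 8! = 80640 (treat the pair as a block with 2 internal orders).
So 362880 − 80640 = 282240 arrangements keep them apart.

282240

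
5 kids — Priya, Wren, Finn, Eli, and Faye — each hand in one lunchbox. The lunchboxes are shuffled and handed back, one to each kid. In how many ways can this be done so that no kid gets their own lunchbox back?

Count assignments avoiding every fixed point. For any j of the 5 kids fixed to their own lunchbox, the other 5−j can be arranged in (5−j)! ways.
By inclusion–exclusion this is Σ_{j=0}^{5} (−1)^j C(5,j)·(5−j)!.
Computing: 120 − 120 + 60 − 20 + 5 − 1 = 44.

44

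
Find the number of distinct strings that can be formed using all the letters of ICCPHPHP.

1680

ICCPHPHP has 8 letters with C appearing twice, H appearing twice, and P appearing 3 times.
The number of distinct arrangements is 8!/(3!·2!·2!) = 40320/24 = 1680.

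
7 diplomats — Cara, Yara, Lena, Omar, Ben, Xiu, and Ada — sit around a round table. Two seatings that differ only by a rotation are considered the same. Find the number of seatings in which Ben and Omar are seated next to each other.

240

Treat {Ben, Omar} as one unit (2 internal orders) and seat the resulting 6 units around the table: (5)! circular arrangements.
So 2 × (5)! = 2 × 120 = 240.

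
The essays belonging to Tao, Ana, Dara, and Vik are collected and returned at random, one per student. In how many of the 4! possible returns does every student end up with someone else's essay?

9

Count assignments avoiding every fixed point. For any j of the 4 students fixed to their own essay, the other 4−j can be arranged in (4−j)! ways.
By inclusion–exclusion this is Σ_{j=0}^{4} (−1)^j C(4,j)·(4−j)!.
Computing: 24 − 24 + 12 − 4 + 1 = 9.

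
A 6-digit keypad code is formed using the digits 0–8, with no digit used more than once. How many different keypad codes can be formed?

60480

This is a permutation of 6 out of 9: P(9,6) = 9!/3!.
9 × 8 × 7 × 6 × 5 × 4 = 60480.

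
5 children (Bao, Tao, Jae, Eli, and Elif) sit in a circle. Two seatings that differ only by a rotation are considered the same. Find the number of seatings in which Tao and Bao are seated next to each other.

Treat {Tao, Bao} as one unit (2 internal orders) and seat the resulting 4 units around the table: (3)! circular arrangements.
So 2 × (3)! = 2 × 6 = 12.

12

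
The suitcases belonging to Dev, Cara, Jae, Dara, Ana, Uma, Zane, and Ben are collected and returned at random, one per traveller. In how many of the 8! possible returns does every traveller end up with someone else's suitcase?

Count assignments avoiding every fixed point. For any j of the 8 travellers fixed to their own suitcase, the other 8−j can be arranged in (8−j)! ways.
By inclusion–exclusion this is Σ_{j=0}^{8} (−1)^j C(8,j)·(8−j)!.
Computing: 40320 − 40320 + 20160 − 6720 + 1680 − 336 + 56 − 8 + 1 = 14833.

14833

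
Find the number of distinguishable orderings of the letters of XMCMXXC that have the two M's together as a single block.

Treat the 2 copies of M as a single block. The multiset to arrange is then {MM, C, C, X, X, X}, 6 items in all.
That gives (6)!/(3!·2!) = 60 arrangements.

60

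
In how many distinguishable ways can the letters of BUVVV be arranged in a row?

The 5 letters of BUVVV have repeats: V appearing 3 times.
Dividing 5! = 120 by 3! = 6 for the repeated letters gives 20.

20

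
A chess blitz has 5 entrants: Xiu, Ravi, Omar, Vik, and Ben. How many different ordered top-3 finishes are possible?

There are 5 choices for 1st place, 4 for 2nd, and 3 for 3rd.
That gives 5 × 4 × 3 = 60.

60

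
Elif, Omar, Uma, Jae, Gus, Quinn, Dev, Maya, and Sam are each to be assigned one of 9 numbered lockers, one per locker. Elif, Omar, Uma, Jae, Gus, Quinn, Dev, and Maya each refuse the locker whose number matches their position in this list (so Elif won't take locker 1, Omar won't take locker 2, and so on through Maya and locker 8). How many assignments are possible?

Let Aᵢ (for 1 ≤ i ≤ 8) be the placements that put person i in their forbidden locker. Any j of these fix j positions, leaving (9−j)! ways to fill the rest, and there are C(8,j) ways to pick which j.
By inclusion–exclusion, the number of valid placements is Σ_{j=0}^{8} (−1)^j C(8,j)·(9−j)!.
Computing: 362880 − 322560 + 141120 − 40320 + 8400 − 1344 + 168 − 16 + 1 = 148329.

148329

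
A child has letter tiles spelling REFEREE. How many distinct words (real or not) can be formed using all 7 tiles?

105

The 7 letters of REFEREE have repeats: E appearing 4 times and R appearing twice.
Dividing 7! = 5040 by 4!·2! = 48 for the repeated letters gives 105.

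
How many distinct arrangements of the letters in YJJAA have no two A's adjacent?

18

Total arrangements of YJJAA: 5!/(2!·2!) = 30.
If the two A's are adjacent, glue them into one block, leaving 4 items to arrange: (4)!/(2!) = 12 ways.
Subtracting, 30 − 12 = 18 arrangements keep the A's apart.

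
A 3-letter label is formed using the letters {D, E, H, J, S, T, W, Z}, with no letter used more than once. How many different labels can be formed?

336

Choose and order 3 of the 8 symbols: the first letter has 8 options, the next 7, then 6.
That product is 8 × 7 × 6 = 336.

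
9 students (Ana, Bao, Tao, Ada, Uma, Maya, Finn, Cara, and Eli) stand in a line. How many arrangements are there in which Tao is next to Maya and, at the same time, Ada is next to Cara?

20160

Treat {Tao,Maya} as one block (2 orders) and {Ada,Cara} as another (2 orders).
That leaves 7 units to arrange: 2 × 2 × 7! = 4 × 5040 = 20160.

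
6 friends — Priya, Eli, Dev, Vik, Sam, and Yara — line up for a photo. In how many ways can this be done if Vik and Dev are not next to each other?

480

There are 6! = 720 arrangements in all. If Vik and Dev are adjacent, merging them into one block gives 2·(5)! = 240 arrangements.
So 720 − 240 = 480 arrangements keep them apart.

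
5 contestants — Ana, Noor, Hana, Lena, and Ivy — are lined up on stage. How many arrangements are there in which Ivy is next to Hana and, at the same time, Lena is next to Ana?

24

Treat {Ivy,Hana} as one block (2 orders) and {Lena,Ana} as another (2 orders).
That leaves 3 units to arrange: 2 × 2 × 3! = 4 × 6 = 24.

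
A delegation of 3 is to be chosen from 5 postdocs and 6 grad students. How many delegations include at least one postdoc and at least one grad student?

135

Total 3-person selections from all 11: C(11,3) = 165.
Subtract selections that omit an entire group: no postdocs → C(6,3) = 20; no grad students → C(5,3) = 10.
Both groups omitted at once is impossible, so 165 − 30 = 135.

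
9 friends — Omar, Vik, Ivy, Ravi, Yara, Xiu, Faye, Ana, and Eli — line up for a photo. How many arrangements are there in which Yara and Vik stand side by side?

80640

Treat {Yara, Vik} as a single unit. There are 8 units to order, and the pair itself can be ordered 2 ways.
That gives 2 × 8! = 2 × 40320 = 80640.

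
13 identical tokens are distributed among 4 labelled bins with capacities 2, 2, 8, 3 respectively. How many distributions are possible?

By stars and bars, unrestricted non-negative solutions to x_1+…+x_4 = 13 number C(13+3,3) = 560.
Subtract solutions that violate a single cap (substitute x_i' = x_i − (cap_i+1)): x_1 ≥ 3 gives C(13,3) = 286; x_2 ≥ 3 gives C(13,3) = 286; x_3 ≥ 9 gives C(7,3) = 35; x_4 ≥ 4 gives C(12,3) = 220. Together 827.
Add back pairs where two caps are both exceeded: 120 + 4 + 84 + 4 + 84 + 1 = 297.
Subtract triples: 0 + 20 + 0 + 0 = 20.
By inclusion–exclusion the count is 560 − 827 + 297 − 20 = 10.

10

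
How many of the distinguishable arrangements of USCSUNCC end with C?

630

With the last slot taken by C, it remains to arrange the other 7 letters (USSUNCC).
Those 7 letters have C appearing twice, S appearing twice, and U appearing twice, giving (7)!/(2!·2!·2!) = 630.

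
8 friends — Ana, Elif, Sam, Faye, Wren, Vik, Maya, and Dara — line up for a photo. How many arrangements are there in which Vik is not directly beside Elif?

30240

Of the 8! = 40320 arrangements, those with Vik and Elif adjacent number 2 × 7! = 10080 (treat the pair as a block with 2 internal orders).
Complementary counting: 40320 − 10080 = 30240.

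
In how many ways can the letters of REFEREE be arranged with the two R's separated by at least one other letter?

75

Total arrangements of REFEREE: 7!/(4!·2!) = 105.
Arrangements with the R's together: treat RR as one letter, giving (6)!/(4!) = 30.
Subtracting, 105 − 30 = 75 arrangements keep the R's apart.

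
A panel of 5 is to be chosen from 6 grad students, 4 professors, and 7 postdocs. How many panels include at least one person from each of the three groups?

4214

Unrestricted: C(17,5) = 6188 ways to pick any 5 of the 17.
Selections missing a whole group: no grad students → C(11,5) = 462; no professors → C(13,5) = 1287; no postdocs → C(10,5) = 252.
Add back selections omitting two groups (i.e. drawn from a single group): C(6,5) + C(4,5) + C(7,5) = 27.
By inclusion–exclusion: 6188 − 2001 + 27 = 4214.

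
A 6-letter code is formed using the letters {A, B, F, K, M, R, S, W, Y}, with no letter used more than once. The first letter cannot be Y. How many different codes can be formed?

53760

The first letter has 9−1 = 8 choices (anything except Y).
The remaining 5 letters are filled from the other 8 symbols without repetition: 8 × 7 × 6 × 5 × 4 = 6720.
Total: 8 × 6720 = 53760.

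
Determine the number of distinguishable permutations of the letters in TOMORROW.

3360

Letter multiplicities in TOMORROW: M×1, O×3, R×2, T×1, W×1.
Dividing 8! = 40320 by 3!·2! = 12 for the repeated letters gives 3360.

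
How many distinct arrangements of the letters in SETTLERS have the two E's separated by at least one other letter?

3780

Total arrangements of SETTLERS: 8!/(2!·2!·2!) = 5040.
Arrangements with the E's together: treat EE as one letter, giving (7)!/(2!·2!) = 1260.
Subtracting, 5040 − 1260 = 3780 arrangements keep the E's apart.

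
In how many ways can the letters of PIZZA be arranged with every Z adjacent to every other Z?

24

Treat the 2 copies of Z as a single block. The multiset to arrange is then {ZZ, A, I, P}, 4 items in all.
All 4 items are distinct, so there are (4)! = 24 arrangements.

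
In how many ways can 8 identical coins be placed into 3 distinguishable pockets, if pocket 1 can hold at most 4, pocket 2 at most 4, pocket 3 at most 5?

By stars and bars, unrestricted non-negative solutions to x_1+…+x_3 = 8 number C(8+2,2) = 45.
Subtract solutions that violate a single cap (substitute x_i' = x_i − (cap_i+1)): x_1 ≥ 5 gives C(5,2) = 10; x_2 ≥ 5 gives C(5,2) = 10; x_3 ≥ 6 gives C(4,2) = 6. Together 26.
No two caps can be exceeded simultaneously, so the pair terms are all 0.
By inclusion–exclusion the count is 45 − 26 + 0 = 19.

19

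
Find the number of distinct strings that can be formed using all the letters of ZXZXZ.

10

Letter multiplicities in ZXZXZ: X×2, Z×3.
So there are 5! / (3!·2!) = 10 distinguishable arrangements.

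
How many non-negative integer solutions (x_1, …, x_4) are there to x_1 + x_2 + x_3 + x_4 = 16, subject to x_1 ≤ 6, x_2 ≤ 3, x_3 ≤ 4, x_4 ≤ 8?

By stars and bars, unrestricted non-negative solutions to x_1+…+x_4 = 16 number C(16+3,3) = 969.
Subtract solutions that violate a single cap (substitute x_i' = x_i − (cap_i+1)): x_1 ≥ 7 gives C(12,3) = 220; x_2 ≥ 4 gives C(15,3) = 455; x_3 ≥ 5 gives C(14,3) = 364; x_4 ≥ 9 gives C(10,3) = 120. Together 1159.
Add back pairs where two caps are both exceeded: 56 + 35 + 1 + 120 + 20 + 10 = 242.
Subtract triples: 1 + 0 + 0 + 0 = 1.
By inclusion–exclusion the count is 969 − 1159 + 242 − 1 = 51.

51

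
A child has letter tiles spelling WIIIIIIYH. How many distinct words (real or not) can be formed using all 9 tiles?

WIIIIIIYH has 9 letters with I appearing 6 times.
Dividing 9! = 362880 by 6! = 720 for the repeated letters gives 504.

504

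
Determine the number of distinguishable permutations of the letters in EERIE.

20

Letter multiplicities in EERIE: E×3, I×1, R×1.
The number of distinct arrangements is 5!/(3!) = 120/6 = 20.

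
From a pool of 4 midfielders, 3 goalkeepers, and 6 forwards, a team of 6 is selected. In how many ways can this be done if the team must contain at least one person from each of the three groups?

Unrestricted: C(13,6) = 1716 ways to pick any 6 of the 13.
Selections missing a whole group: no midfielders → C(9,6) = 84; no goalkeepers → C(10,6) = 210; no forwards → C(7,6) = 7.
Add back selections omitting two groups (i.e. drawn from a single group): C(4,6) + C(3,6) + C(6,6) = 1.
By inclusion–exclusion: 1716 − 301 + 1 = 1416.

1416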